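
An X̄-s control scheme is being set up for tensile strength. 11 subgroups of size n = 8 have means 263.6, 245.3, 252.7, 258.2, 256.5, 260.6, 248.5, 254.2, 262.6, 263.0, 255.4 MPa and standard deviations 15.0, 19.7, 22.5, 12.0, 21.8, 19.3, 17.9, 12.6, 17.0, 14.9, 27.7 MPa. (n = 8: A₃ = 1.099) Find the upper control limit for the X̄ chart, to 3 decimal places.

X̄̄ = (263.6 + 245.3 + 252.7 + 258.2 + 256.5 + 260.6 + 248.5 + 254.2 + 262.6 + 263.0 + 255.4) / 11 = 256.4182
s̄ = (15.0 + 19.7 + 22.5 + 12.0 + 21.8 + 19.3 + 17.9 + 12.6 + 17.0 + 14.9 + 27.7) / 11 = 18.2182
UCL = X̄̄ + A₃·s̄ = 256.4182 + 1.099 × 18.2182 = 276.4400

276.440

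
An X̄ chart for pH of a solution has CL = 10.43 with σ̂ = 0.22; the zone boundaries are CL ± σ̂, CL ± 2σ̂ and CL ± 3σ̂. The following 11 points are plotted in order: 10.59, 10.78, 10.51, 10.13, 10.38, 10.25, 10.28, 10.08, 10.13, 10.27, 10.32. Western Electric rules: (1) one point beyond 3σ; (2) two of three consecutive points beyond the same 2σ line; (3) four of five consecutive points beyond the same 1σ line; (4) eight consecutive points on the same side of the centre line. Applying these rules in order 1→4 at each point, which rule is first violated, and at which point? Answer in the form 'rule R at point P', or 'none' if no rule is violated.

Zone of each point (C = within 1σ̂, B = 1σ̂–2σ̂, A = 2σ̂–3σ̂, * = beyond 3σ̂; sign = side of CL): 1:+C, 2:+B, 3:+C, 4:-B, 5:-C, 6:-C, 7:-C, 8:-B, 9:-B, 10:-C, 11:-C
Rule 4 (eight consecutive points on the same side of the centre line) is satisfied at point 11.

rule 4 at point 11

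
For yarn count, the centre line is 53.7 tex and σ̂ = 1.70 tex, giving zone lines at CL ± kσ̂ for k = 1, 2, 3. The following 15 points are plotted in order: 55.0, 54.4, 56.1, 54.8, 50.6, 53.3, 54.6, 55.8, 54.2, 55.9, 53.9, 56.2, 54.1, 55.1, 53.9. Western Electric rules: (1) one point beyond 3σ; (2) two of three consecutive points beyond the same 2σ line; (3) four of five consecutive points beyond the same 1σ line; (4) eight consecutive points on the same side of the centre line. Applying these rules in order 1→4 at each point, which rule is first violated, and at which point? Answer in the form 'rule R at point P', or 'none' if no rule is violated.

rule 4 at point 14

Zone of each point (C = within 1σ̂, B = 1σ̂–2σ̂, A = 2σ̂–3σ̂, * = beyond 3σ̂; sign = side of CL): 1:+C, 2:+C, 3:+B, 4:+C, 5:-B, 6:-C, 7:+C, 8:+B, 9:+C, 10:+B, 11:+C, 12:+B, 13:+C, 14:+C, 15:+C
Rule 4 (eight consecutive points on the same side of the centre line) is satisfied at point 14.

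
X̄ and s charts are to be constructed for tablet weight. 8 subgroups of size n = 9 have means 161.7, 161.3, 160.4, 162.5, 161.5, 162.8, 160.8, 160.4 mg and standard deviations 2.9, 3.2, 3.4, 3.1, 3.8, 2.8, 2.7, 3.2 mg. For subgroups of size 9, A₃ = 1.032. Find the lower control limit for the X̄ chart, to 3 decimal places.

X̄̄ = (161.7 + 161.3 + 160.4 + 162.5 + 161.5 + 162.8 + 160.8 + 160.4) / 8 = 161.4250
s̄ = (2.9 + 3.2 + 3.4 + 3.1 + 3.8 + 2.8 + 2.7 + 3.2) / 8 = 3.1375
LCL = X̄̄ − A₃·s̄ = 161.4250 − 1.032 × 3.1375 = 158.1871

158.187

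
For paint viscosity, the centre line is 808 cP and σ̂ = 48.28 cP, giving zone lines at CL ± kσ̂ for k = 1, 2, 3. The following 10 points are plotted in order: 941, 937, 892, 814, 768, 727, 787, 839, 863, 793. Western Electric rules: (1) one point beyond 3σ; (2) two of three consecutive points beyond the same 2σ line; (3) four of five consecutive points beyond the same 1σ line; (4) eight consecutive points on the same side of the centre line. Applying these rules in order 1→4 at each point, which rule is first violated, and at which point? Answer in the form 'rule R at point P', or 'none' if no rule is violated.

rule 2 at point 2

Zone of each point (C = within 1σ̂, B = 1σ̂–2σ̂, A = 2σ̂–3σ̂, * = beyond 3σ̂; sign = side of CL): 1:+A, 2:+A, 3:+B, 4:+C, 5:-C, 6:-B, 7:-C, 8:+C, 9:+B, 10:-C
Rule 2 (two of three consecutive points beyond the same 2σ limit) is satisfied at point 2.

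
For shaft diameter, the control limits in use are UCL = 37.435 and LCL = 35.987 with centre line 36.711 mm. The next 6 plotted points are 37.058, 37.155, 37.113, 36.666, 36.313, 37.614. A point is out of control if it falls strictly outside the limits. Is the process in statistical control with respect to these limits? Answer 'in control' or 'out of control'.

Compare each point to [35.987, 37.435]: sample 6 = 37.614 > UCL.

out of control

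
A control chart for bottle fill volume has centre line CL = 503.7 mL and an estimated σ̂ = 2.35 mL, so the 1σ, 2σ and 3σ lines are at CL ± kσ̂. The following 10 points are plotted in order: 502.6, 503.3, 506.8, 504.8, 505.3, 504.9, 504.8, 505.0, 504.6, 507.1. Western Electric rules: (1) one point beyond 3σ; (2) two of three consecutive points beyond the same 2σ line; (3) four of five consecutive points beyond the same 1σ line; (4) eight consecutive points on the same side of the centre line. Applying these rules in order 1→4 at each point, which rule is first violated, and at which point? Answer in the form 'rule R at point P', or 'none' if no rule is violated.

rule 4 at point 10

Zone of each point (C = within 1σ̂, B = 1σ̂–2σ̂, A = 2σ̂–3σ̂, * = beyond 3σ̂; sign = side of CL): 1:-C, 2:-C, 3:+B, 4:+C, 5:+C, 6:+C, 7:+C, 8:+C, 9:+C, 10:+B
Rule 4 (eight consecutive points on the same side of the centre line) is satisfied at point 10.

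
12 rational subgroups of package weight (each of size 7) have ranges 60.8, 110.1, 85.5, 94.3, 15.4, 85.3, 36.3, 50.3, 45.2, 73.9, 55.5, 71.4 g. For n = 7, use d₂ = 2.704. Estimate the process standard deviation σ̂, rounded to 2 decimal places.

24.16

R̄ = (60.8 + 110.1 + 85.5 + 94.3 + 15.4 + 85.3 + 36.3 + 50.3 + 45.2 + 73.9 + 55.5 + 71.4) / 12 = 65.3333
σ̂ = R̄ / d₂ = 65.3333 / 2.704 = 24.1617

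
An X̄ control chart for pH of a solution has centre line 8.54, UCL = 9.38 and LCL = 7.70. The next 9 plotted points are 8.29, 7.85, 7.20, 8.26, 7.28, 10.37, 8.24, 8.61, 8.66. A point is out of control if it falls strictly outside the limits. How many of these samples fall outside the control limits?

3

Compare each point to [7.70, 9.38]: sample 3 = 7.20 < LCL; sample 5 = 7.28 < LCL; sample 6 = 10.37 > UCL.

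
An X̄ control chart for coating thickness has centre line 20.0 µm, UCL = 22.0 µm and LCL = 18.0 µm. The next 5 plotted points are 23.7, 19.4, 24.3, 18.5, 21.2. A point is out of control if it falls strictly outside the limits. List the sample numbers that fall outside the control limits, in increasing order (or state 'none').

Compare each point to [18.0, 22.0]: sample 1 = 23.7 > UCL; sample 3 = 24.3 > UCL.

1, 3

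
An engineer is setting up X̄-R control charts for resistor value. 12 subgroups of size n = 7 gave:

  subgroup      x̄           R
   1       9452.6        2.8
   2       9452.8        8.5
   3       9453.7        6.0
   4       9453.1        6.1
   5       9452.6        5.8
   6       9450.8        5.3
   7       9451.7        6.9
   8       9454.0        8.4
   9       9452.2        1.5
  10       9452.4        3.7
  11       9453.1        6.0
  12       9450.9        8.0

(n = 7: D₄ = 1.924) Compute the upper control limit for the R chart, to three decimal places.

11.063

R̄ = (2.8 + 8.5 + 6.0 + 6.1 + 5.8 + 5.3 + 6.9 + 8.4 + 1.5 + 3.7 + 6.0 + 8.0) / 12 = 69.0000 / 12 = 5.7500
UCL_R = D₄·R̄ = 1.924 × 5.7500 = 11.0630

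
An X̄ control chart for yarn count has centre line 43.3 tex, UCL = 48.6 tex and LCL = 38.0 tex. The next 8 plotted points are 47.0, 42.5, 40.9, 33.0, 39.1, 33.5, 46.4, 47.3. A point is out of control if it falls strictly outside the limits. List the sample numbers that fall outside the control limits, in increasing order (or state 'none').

4, 6

Compare each point to [38.0, 48.6]: sample 4 = 33.0 < LCL; sample 6 = 33.5 < LCL.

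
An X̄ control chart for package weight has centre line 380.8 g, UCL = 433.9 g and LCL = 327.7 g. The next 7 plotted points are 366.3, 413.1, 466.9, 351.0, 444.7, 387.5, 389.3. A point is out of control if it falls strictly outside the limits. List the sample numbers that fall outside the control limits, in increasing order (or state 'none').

Compare each point to [327.7, 433.9]: sample 3 = 466.9 > UCL; sample 5 = 444.7 > UCL.

3, 5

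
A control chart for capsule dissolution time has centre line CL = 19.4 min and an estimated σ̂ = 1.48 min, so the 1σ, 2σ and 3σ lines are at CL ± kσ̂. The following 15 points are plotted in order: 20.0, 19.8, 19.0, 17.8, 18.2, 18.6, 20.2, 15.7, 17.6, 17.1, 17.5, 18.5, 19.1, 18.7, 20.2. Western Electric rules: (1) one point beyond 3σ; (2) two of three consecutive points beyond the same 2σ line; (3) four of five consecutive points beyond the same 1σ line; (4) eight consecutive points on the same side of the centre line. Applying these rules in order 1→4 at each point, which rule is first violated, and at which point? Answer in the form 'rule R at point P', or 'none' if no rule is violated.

Zone of each point (C = within 1σ̂, B = 1σ̂–2σ̂, A = 2σ̂–3σ̂, * = beyond 3σ̂; sign = side of CL): 1:+C, 2:+C, 3:-C, 4:-B, 5:-C, 6:-C, 7:+C, 8:-A, 9:-B, 10:-B, 11:-B, 12:-C, 13:-C, 14:-C, 15:+C
Rule 3 (four of five consecutive points beyond the same 1σ limit) is satisfied at point 11.

rule 3 at point 11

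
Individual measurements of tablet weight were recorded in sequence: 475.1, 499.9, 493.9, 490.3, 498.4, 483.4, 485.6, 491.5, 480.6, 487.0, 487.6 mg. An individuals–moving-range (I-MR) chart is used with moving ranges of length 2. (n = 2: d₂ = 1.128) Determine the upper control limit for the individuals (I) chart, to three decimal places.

X̄ = (475.1 + 499.9 + 493.9 + 490.3 + 498.4 + 483.4 + 485.6 + 491.5 + 480.6 + 487.0 + 487.6) / 11 = 488.4818
Moving ranges: 24.8, 6.0, 3.6, 8.1, 15.0, 2.2, 5.9, 10.9, 6.4, 0.6; M̄R̄ = 83.5000 / 10 = 8.3500
UCL = X̄ + 3·M̄R̄/d₂ = 488.4818 + 3 × 8.3500 / 1.128 = 510.6893

510.689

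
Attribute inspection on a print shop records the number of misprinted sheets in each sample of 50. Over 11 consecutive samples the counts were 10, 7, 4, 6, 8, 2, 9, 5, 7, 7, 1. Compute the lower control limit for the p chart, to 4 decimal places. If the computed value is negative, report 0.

0.0000

p̄ = Σdᵢ / (k·n) = 66 / (11 × 50) = 0.12000
LCL = p̄ − 3·√(p̄(1−p̄)/n) = 0.12000 − 3 × 0.04596 = -0.01787 → 0 (negative, so LCL = 0)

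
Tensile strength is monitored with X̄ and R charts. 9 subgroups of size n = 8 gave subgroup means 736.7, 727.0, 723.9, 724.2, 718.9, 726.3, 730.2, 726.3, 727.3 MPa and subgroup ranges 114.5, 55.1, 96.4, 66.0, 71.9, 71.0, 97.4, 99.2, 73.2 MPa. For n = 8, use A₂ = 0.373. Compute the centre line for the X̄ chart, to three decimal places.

X̄̄ = (736.7 + 727.0 + 723.9 + 724.2 + 718.9 + 726.3 + 730.2 + 726.3 + 727.3) / 9 = 6540.8000 / 9 = 726.7556
CL = X̄̄ = 726.7556

726.756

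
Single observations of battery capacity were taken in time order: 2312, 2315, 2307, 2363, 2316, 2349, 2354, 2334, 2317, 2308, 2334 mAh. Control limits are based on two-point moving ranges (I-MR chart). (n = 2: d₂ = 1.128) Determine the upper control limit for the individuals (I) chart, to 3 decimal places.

X̄ = (2312 + 2315 + 2307 + 2363 + 2316 + 2349 + 2354 + 2334 + 2317 + 2308 + 2334) / 11 = 2328.0909
Moving ranges: 3, 8, 56, 47, 33, 5, 20, 17, 9, 26; M̄R̄ = 224.0000 / 10 = 22.4000
UCL = X̄ + 3·M̄R̄/d₂ = 2328.0909 + 3 × 22.4000 / 1.128 = 2387.6654

2387.665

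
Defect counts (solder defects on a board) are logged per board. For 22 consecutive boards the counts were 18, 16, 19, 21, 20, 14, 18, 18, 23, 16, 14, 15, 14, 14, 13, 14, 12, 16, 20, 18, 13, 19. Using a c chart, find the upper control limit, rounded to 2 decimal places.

28.81

c̄ = (18 + 16 + 19 + 21 + 20 + 14 + 18 + 18 + 23 + 16 + 14 + 15 + 14 + 14 + 13 + 14 + 12 + 16 + 20 + 18 + 13 + 19) / 22 = 365 / 22 = 16.5909
UCL = c̄ + 3√c̄ = 16.5909 + 3 × √16.5909 = 16.5909 + 3 × 4.0732 = 28.8105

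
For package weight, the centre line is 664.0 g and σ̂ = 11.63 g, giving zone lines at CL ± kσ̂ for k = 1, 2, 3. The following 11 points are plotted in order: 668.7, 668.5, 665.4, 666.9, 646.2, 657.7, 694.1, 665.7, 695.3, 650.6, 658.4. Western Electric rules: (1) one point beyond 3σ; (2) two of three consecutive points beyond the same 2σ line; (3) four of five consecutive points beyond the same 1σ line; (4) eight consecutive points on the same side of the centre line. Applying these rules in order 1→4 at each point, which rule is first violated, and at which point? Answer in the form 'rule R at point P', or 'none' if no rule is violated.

Zone of each point (C = within 1σ̂, B = 1σ̂–2σ̂, A = 2σ̂–3σ̂, * = beyond 3σ̂; sign = side of CL): 1:+C, 2:+C, 3:+C, 4:+C, 5:-B, 6:-C, 7:+A, 8:+C, 9:+A, 10:-B, 11:-C
Rule 2 (two of three consecutive points beyond the same 2σ limit) is satisfied at point 9.

rule 2 at point 9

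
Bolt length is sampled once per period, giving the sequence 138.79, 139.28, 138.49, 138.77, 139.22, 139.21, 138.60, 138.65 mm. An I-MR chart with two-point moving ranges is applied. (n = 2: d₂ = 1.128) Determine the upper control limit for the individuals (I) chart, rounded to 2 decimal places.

139.89

X̄ = (138.79 + 139.28 + 138.49 + 138.77 + 139.22 + 139.21 + 138.60 + 138.65) / 8 = 138.8762
Moving ranges: 0.49, 0.79, 0.28, 0.45, 0.01, 0.61, 0.05; M̄R̄ = 2.6800 / 7 = 0.3829
UCL = X̄ + 3·M̄R̄/d₂ = 138.8762 + 3 × 0.3829 / 1.128 = 139.8945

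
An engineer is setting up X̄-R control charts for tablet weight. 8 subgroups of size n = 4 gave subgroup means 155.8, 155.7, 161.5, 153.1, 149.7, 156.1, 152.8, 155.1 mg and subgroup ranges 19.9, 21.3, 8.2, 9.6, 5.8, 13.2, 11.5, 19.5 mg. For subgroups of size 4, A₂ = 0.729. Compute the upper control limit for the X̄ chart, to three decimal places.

164.908

X̄̄ = (155.8 + 155.7 + 161.5 + 153.1 + 149.7 + 156.1 + 152.8 + 155.1) / 8 = 1239.8000 / 8 = 154.9750
R̄ = (19.9 + 21.3 + 8.2 + 9.6 + 5.8 + 13.2 + 11.5 + 19.5) / 8 = 109.0000 / 8 = 13.6250
UCL = X̄̄ + A₂·R̄ = 154.9750 + 0.729 × 13.6250 = 164.9076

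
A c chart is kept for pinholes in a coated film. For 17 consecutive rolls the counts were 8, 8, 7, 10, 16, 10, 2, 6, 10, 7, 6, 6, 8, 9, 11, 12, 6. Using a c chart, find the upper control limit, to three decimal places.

17.023

c̄ = (8 + 8 + 7 + 10 + 16 + 10 + 2 + 6 + 10 + 7 + 6 + 6 + 8 + 9 + 11 + 12 + 6) / 17 = 142 / 17 = 8.3529
UCL = c̄ + 3√c̄ = 8.3529 + 3 × √8.3529 = 8.3529 + 3 × 2.8901 = 17.0234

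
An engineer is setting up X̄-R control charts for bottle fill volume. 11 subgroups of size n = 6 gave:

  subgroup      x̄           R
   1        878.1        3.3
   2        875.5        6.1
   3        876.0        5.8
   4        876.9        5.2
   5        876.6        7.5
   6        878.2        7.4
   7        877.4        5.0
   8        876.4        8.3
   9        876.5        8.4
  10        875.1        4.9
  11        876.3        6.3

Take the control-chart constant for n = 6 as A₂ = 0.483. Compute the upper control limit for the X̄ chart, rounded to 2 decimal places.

879.63

X̄̄ = (878.1 + 875.5 + 876.0 + 876.9 + 876.6 + 878.2 + 877.4 + 876.4 + 876.5 + 875.1 + 876.3) / 11 = 9643.0000 / 11 = 876.6364
R̄ = (3.3 + 6.1 + 5.8 + 5.2 + 7.5 + 7.4 + 5.0 + 8.3 + 8.4 + 4.9 + 6.3) / 11 = 68.2000 / 11 = 6.2000
UCL = X̄̄ + A₂·R̄ = 876.6364 + 0.483 × 6.2000 = 879.6310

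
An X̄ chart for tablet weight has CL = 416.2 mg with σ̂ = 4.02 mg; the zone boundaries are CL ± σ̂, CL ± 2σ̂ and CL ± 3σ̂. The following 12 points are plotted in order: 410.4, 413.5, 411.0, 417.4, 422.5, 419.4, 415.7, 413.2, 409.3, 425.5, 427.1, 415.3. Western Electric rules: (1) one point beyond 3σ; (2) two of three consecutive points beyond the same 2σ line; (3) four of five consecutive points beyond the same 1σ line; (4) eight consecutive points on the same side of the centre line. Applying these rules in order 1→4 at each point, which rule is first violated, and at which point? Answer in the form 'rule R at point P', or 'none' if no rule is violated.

rule 2 at point 11

Zone of each point (C = within 1σ̂, B = 1σ̂–2σ̂, A = 2σ̂–3σ̂, * = beyond 3σ̂; sign = side of CL): 1:-B, 2:-C, 3:-B, 4:+C, 5:+B, 6:+C, 7:-C, 8:-C, 9:-B, 10:+A, 11:+A, 12:-C
Rule 2 (two of three consecutive points beyond the same 2σ limit) is satisfied at point 11.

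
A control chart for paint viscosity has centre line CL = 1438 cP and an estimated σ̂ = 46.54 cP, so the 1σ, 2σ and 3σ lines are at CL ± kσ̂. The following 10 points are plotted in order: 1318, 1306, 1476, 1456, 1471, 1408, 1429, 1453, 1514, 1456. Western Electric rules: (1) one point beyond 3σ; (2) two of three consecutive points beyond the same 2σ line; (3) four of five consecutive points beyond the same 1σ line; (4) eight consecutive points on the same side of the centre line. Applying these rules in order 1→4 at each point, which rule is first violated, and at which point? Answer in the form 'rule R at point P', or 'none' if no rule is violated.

Zone of each point (C = within 1σ̂, B = 1σ̂–2σ̂, A = 2σ̂–3σ̂, * = beyond 3σ̂; sign = side of CL): 1:-A, 2:-A, 3:+C, 4:+C, 5:+C, 6:-C, 7:-C, 8:+C, 9:+B, 10:+C
Rule 2 (two of three consecutive points beyond the same 2σ limit) is satisfied at point 2.

rule 2 at point 2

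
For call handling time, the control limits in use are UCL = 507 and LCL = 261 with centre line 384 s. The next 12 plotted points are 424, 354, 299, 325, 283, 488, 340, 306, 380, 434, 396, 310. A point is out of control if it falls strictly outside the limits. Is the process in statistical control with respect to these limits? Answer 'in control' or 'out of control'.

in control

All 12 points lie within [261, 507].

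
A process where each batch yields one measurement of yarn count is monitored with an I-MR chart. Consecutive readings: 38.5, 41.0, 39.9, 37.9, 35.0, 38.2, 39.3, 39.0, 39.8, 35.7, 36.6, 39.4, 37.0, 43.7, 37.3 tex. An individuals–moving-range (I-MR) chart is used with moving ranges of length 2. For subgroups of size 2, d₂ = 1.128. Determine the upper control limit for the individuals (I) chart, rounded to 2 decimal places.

45.62

X̄ = (38.5 + 41.0 + 39.9 + 37.9 + 35.0 + 38.2 + 39.3 + 39.0 + 39.8 + 35.7 + 36.6 + 39.4 + 37.0 + 43.7 + 37.3) / 15 = 38.5533
Moving ranges: 2.5, 1.1, 2.0, 2.9, 3.2, 1.1, 0.3, 0.8, 4.1, 0.9, 2.8, 2.4, 6.7, 6.4; M̄R̄ = 37.2000 / 14 = 2.6571
UCL = X̄ + 3·M̄R̄/d₂ = 38.5533 + 3 × 2.6571 / 1.128 = 45.6202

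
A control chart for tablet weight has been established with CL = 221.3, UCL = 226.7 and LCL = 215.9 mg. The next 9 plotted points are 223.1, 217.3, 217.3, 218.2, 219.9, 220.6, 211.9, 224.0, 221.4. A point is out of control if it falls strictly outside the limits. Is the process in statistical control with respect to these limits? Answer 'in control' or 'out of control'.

out of control

Compare each point to [215.9, 226.7]: sample 7 = 211.9 < LCL.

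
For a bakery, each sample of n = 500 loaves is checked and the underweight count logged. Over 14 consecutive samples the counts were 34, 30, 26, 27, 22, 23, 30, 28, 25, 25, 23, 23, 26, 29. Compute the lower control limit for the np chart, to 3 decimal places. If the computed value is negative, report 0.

p̄ = Σdᵢ / (k·n) = 371 / (14 × 500) = 0.05300
LCL = np̄ − 3·√(np̄(1−p̄)) = 26.5000 − 3 × 5.0095 = 11.4714

11.471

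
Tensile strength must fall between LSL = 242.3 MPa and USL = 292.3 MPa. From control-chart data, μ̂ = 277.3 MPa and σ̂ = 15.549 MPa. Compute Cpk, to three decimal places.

Cpu = (USL − μ̂) / (3σ̂) = (292.3 − 277.3) / (3 × 15.549) = 0.3216; Cpl = (μ̂ − LSL) / (3σ̂) = (277.3 − 242.3) / (3 × 15.549) = 0.7503; Cpk = min(Cpu, Cpl) = 0.3216

0.322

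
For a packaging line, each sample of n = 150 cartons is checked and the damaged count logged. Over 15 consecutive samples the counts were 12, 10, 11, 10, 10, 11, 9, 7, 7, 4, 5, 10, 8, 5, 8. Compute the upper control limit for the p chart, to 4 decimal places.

0.1130

p̄ = Σdᵢ / (k·n) = 127 / (15 × 150) = 0.05644
UCL = p̄ + 3·√(p̄(1−p̄)/n) = 0.05644 + 3 × √(0.05644×0.94356/150) = 0.05644 + 3 × 0.01884 = 0.11297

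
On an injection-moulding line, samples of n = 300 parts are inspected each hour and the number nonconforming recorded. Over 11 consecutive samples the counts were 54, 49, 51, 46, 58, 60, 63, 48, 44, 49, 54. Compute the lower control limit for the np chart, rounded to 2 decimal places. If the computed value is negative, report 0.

32.64

p̄ = Σdᵢ / (k·n) = 576 / (11 × 300) = 0.17455
LCL = np̄ − 3·√(np̄(1−p̄)) = 52.3636 − 3 × 6.5745 = 32.6402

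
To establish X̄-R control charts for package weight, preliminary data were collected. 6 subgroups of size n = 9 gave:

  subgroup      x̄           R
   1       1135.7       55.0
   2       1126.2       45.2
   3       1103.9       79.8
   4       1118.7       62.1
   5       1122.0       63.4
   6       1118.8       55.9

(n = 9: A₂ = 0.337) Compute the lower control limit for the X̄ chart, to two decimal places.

X̄̄ = (1135.7 + 1126.2 + 1103.9 + 1118.7 + 1122.0 + 1118.8) / 6 = 6725.3000 / 6 = 1120.8833
R̄ = (55.0 + 45.2 + 79.8 + 62.1 + 63.4 + 55.9) / 6 = 361.4000 / 6 = 60.2333
LCL = X̄̄ − A₂·R̄ = 1120.8833 − 0.337 × 60.2333 = 1100.5847

1100.58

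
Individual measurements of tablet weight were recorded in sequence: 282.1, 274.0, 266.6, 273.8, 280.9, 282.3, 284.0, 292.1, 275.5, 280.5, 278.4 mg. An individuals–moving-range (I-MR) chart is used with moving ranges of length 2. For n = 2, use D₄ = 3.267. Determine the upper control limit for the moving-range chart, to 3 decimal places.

21.137

Moving ranges: 8.1, 7.4, 7.2, 7.1, 1.4, 1.7, 8.1, 16.6, 5.0, 2.1; M̄R̄ = 64.7000 / 10 = 6.4700
UCL_MR = D₄·M̄R̄ = 3.267 × 6.4700 = 21.1375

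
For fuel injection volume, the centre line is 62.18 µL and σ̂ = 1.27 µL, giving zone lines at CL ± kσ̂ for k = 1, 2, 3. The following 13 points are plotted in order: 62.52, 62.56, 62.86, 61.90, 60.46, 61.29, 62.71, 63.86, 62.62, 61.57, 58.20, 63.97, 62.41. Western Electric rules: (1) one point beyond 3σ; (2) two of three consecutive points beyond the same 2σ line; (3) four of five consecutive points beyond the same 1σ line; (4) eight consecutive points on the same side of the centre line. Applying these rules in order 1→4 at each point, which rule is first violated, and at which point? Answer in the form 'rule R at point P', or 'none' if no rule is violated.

rule 1 at point 11

Zone of each point (C = within 1σ̂, B = 1σ̂–2σ̂, A = 2σ̂–3σ̂, * = beyond 3σ̂; sign = side of CL): 1:+C, 2:+C, 3:+C, 4:-C, 5:-B, 6:-C, 7:+C, 8:+B, 9:+C, 10:-C, 11:-*, 12:+B, 13:+C
Rule 1 (one point beyond the 3σ limits) is satisfied at point 11.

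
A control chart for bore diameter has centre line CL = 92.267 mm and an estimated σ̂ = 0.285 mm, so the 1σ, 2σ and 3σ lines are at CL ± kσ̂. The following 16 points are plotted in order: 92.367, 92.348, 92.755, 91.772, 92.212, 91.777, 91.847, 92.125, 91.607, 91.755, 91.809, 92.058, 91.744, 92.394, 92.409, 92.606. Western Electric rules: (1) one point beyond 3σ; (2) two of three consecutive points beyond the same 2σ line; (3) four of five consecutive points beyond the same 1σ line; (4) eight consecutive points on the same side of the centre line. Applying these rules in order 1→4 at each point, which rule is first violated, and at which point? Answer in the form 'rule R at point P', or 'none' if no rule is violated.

rule 3 at point 10

Zone of each point (C = within 1σ̂, B = 1σ̂–2σ̂, A = 2σ̂–3σ̂, * = beyond 3σ̂; sign = side of CL): 1:+C, 2:+C, 3:+B, 4:-B, 5:-C, 6:-B, 7:-B, 8:-C, 9:-A, 10:-B, 11:-B, 12:-C, 13:-B, 14:+C, 15:+C, 16:+B
Rule 3 (four of five consecutive points beyond the same 1σ limit) is satisfied at point 10.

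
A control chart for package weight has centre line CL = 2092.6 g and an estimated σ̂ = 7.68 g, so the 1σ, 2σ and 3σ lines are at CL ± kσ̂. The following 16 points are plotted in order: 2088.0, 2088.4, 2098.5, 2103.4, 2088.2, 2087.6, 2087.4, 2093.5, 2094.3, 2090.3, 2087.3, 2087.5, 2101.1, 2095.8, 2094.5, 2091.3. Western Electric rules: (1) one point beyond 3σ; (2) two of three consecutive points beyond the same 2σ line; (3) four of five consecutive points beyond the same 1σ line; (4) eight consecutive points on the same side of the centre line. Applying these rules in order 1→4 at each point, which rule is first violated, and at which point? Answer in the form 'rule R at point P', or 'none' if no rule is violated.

none

Zone of each point (C = within 1σ̂, B = 1σ̂–2σ̂, A = 2σ̂–3σ̂, * = beyond 3σ̂; sign = side of CL): 1:-C, 2:-C, 3:+C, 4:+B, 5:-C, 6:-C, 7:-C, 8:+C, 9:+C, 10:-C, 11:-C, 12:-C, 13:+B, 14:+C, 15:+C, 16:-C
No rule fires across all 16 points.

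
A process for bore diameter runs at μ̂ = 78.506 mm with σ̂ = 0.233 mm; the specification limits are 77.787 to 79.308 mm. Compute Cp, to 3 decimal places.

Cp = (USL − LSL) / (6σ̂) = (79.308 − 77.787) / (6 × 0.233) = 1.5210 / 1.3980 = 1.0880

1.088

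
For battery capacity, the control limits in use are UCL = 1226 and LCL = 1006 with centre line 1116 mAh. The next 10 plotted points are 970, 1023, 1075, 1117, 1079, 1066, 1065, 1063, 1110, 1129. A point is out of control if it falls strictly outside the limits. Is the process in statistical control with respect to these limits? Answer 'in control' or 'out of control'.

out of control

Compare each point to [1006, 1226]: sample 1 = 970 < LCL.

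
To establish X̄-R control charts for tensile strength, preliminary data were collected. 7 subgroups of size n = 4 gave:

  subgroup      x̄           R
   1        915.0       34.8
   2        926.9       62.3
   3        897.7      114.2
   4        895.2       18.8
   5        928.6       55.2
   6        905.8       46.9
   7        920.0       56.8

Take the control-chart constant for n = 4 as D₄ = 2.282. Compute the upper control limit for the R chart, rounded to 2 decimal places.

126.81

R̄ = (34.8 + 62.3 + 114.2 + 18.8 + 55.2 + 46.9 + 56.8) / 7 = 389.0000 / 7 = 55.5714
UCL_R = D₄·R̄ = 2.282 × 55.5714 = 126.8140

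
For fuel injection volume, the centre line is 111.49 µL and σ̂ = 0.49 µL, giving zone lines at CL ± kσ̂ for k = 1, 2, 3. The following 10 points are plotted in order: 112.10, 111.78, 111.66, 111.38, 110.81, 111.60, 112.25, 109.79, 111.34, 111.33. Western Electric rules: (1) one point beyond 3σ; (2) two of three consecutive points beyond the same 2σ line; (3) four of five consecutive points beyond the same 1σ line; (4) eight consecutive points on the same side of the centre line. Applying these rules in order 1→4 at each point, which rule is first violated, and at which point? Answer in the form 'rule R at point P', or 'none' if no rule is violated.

rule 1 at point 8

Zone of each point (C = within 1σ̂, B = 1σ̂–2σ̂, A = 2σ̂–3σ̂, * = beyond 3σ̂; sign = side of CL): 1:+B, 2:+C, 3:+C, 4:-C, 5:-B, 6:+C, 7:+B, 8:-*, 9:-C, 10:-C
Rule 1 (one point beyond the 3σ limits) is satisfied at point 8.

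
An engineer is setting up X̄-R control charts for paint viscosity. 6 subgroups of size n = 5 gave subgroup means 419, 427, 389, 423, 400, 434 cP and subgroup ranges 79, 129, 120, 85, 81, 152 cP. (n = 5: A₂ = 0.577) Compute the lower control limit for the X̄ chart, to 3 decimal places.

X̄̄ = (419 + 427 + 389 + 423 + 400 + 434) / 6 = 2492.0000 / 6 = 415.3333
R̄ = (79 + 129 + 120 + 85 + 81 + 152) / 6 = 646.0000 / 6 = 107.6667
LCL = X̄̄ − A₂·R̄ = 415.3333 − 0.577 × 107.6667 = 353.2097

353.210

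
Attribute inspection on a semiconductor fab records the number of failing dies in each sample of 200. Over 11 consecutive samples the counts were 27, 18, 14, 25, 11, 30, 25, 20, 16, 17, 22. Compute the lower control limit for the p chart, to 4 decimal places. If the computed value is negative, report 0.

p̄ = Σdᵢ / (k·n) = 225 / (11 × 200) = 0.10227
LCL = p̄ − 3·√(p̄(1−p̄)/n) = 0.10227 − 3 × 0.02143 = 0.03800

0.0380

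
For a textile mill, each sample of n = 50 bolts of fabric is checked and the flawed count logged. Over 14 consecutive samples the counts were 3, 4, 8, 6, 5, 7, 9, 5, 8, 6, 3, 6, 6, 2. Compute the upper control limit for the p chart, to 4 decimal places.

p̄ = Σdᵢ / (k·n) = 78 / (14 × 50) = 0.11143
UCL = p̄ + 3·√(p̄(1−p̄)/n) = 0.11143 + 3 × √(0.11143×0.88857/50) = 0.11143 + 3 × 0.04450 = 0.24493

0.2449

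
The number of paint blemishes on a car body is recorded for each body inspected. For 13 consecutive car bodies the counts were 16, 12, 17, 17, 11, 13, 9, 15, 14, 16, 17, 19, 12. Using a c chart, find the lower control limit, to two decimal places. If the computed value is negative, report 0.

c̄ = (16 + 12 + 17 + 17 + 11 + 13 + 9 + 15 + 14 + 16 + 17 + 19 + 12) / 13 = 188 / 13 = 14.4615
LCL = c̄ − 3√c̄ = 14.4615 − 3 × 3.8028 = 3.0530

3.05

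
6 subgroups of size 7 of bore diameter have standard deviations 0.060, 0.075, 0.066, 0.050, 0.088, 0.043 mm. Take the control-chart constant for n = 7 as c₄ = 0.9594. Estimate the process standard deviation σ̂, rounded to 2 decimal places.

0.07

s̄ = (0.060 + 0.075 + 0.066 + 0.050 + 0.088 + 0.043) / 6 = 0.0637
σ̂ = s̄ / c₄ = 0.0637 / 0.9594 = 0.0664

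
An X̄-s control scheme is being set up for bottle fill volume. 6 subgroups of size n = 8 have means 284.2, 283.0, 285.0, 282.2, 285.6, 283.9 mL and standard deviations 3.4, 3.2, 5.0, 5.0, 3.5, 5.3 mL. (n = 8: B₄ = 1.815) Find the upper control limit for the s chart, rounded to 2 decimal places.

s̄ = (3.4 + 3.2 + 5.0 + 5.0 + 3.5 + 5.3) / 6 = 4.2333
UCL_s = B₄·s̄ = 1.815 × 4.2333 = 7.6835

7.68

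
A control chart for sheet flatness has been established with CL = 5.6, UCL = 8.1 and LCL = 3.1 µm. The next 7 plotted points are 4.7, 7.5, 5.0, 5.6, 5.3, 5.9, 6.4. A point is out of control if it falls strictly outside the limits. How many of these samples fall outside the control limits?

All 7 points lie within [3.1, 8.1].

0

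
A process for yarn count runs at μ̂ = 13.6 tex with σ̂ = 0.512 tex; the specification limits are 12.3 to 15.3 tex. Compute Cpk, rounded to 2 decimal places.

0.85

Cpu = (USL − μ̂) / (3σ̂) = (15.3 − 13.6) / (3 × 0.512) = 1.1068; Cpl = (μ̂ − LSL) / (3σ̂) = (13.6 − 12.3) / (3 × 0.512) = 0.8464; Cpk = min(Cpu, Cpl) = 0.8464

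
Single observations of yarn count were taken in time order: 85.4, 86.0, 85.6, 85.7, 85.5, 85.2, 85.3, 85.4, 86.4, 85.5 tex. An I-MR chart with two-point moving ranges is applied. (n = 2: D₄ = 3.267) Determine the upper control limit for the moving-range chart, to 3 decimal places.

Moving ranges: 0.6, 0.4, 0.1, 0.2, 0.3, 0.1, 0.1, 1.0, 0.9; M̄R̄ = 3.7000 / 9 = 0.4111
UCL_MR = D₄·M̄R̄ = 3.267 × 0.4111 = 1.3431

1.343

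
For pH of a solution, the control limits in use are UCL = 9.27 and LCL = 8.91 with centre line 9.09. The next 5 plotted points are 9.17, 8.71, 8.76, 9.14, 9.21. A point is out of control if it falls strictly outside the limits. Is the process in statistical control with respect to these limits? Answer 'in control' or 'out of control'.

out of control

Compare each point to [8.91, 9.27]: sample 2 = 8.71 < LCL; sample 3 = 8.76 < LCL.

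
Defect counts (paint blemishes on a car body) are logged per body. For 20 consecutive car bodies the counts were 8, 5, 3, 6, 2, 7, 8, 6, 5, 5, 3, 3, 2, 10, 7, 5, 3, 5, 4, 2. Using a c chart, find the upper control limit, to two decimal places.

c̄ = (8 + 5 + 3 + 6 + 2 + 7 + 8 + 6 + 5 + 5 + 3 + 3 + 2 + 10 + 7 + 5 + 3 + 5 + 4 + 2) / 20 = 99 / 20 = 4.9500
UCL = c̄ + 3√c̄ = 4.9500 + 3 × √4.9500 = 4.9500 + 3 × 2.2249 = 11.6246

11.62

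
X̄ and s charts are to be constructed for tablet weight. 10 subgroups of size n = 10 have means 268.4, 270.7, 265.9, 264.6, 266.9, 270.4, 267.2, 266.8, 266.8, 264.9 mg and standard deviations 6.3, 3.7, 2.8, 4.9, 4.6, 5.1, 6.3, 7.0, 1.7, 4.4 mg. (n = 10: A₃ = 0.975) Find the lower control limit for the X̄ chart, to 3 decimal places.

X̄̄ = (268.4 + 270.7 + 265.9 + 264.6 + 266.9 + 270.4 + 267.2 + 266.8 + 266.8 + 264.9) / 10 = 267.2600
s̄ = (6.3 + 3.7 + 2.8 + 4.9 + 4.6 + 5.1 + 6.3 + 7.0 + 1.7 + 4.4) / 10 = 4.6800
LCL = X̄̄ − A₃·s̄ = 267.2600 − 0.975 × 4.6800 = 262.6970

262.697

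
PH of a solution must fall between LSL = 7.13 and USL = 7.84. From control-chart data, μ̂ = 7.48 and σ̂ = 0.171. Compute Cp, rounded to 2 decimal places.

0.69

Cp = (USL − LSL) / (6σ̂) = (7.84 − 7.13) / (6 × 0.171) = 0.7100 / 1.0260 = 0.6920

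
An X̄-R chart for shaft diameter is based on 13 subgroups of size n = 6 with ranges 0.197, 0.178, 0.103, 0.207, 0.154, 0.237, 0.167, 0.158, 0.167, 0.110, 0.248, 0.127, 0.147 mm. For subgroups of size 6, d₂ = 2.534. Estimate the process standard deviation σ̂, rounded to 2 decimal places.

0.07

R̄ = (0.197 + 0.178 + 0.103 + 0.207 + 0.154 + 0.237 + 0.167 + 0.158 + 0.167 + 0.110 + 0.248 + 0.127 + 0.147) / 13 = 0.1692
σ̂ = R̄ / d₂ = 0.1692 / 2.534 = 0.0668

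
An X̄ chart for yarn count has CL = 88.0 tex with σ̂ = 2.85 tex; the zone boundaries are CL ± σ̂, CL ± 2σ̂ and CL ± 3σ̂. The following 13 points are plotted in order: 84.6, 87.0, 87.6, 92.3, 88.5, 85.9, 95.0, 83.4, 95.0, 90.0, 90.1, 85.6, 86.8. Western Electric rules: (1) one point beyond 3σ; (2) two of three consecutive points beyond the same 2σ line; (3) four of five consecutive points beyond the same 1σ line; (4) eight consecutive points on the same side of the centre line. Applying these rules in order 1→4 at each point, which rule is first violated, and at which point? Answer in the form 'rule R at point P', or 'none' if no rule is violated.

Zone of each point (C = within 1σ̂, B = 1σ̂–2σ̂, A = 2σ̂–3σ̂, * = beyond 3σ̂; sign = side of CL): 1:-B, 2:-C, 3:-C, 4:+B, 5:+C, 6:-C, 7:+A, 8:-B, 9:+A, 10:+C, 11:+C, 12:-C, 13:-C
Rule 2 (two of three consecutive points beyond the same 2σ limit) is satisfied at point 9.

rule 2 at point 9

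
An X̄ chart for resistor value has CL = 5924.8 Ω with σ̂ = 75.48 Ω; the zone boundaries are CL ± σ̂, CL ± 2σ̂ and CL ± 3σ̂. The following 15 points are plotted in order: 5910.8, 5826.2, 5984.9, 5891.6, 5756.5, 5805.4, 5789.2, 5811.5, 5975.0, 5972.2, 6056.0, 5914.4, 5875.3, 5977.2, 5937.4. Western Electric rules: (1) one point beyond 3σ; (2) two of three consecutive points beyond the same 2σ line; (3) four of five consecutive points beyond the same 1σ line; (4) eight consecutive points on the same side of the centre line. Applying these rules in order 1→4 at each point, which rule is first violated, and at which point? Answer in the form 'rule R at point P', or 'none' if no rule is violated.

rule 3 at point 8

Zone of each point (C = within 1σ̂, B = 1σ̂–2σ̂, A = 2σ̂–3σ̂, * = beyond 3σ̂; sign = side of CL): 1:-C, 2:-B, 3:+C, 4:-C, 5:-A, 6:-B, 7:-B, 8:-B, 9:+C, 10:+C, 11:+B, 12:-C, 13:-C, 14:+C, 15:+C
Rule 3 (four of five consecutive points beyond the same 1σ limit) is satisfied at point 8.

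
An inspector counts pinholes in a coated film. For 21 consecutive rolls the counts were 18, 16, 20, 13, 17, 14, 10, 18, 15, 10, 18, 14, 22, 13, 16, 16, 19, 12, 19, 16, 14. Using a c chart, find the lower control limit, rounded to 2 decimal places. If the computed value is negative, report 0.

3.82

c̄ = (18 + 16 + 20 + 13 + 17 + 14 + 10 + 18 + 15 + 10 + 18 + 14 + 22 + 13 + 16 + 16 + 19 + 12 + 19 + 16 + 14) / 21 = 330 / 21 = 15.7143
LCL = c̄ − 3√c̄ = 15.7143 − 3 × 3.9641 = 3.8219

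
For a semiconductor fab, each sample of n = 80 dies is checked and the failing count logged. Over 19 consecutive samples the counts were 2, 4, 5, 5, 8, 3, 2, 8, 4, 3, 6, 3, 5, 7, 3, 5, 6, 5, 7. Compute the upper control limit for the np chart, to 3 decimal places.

11.155

p̄ = Σdᵢ / (k·n) = 91 / (19 × 80) = 0.05987
UCL = np̄ + 3·√(np̄(1−p̄)) = 4.7895 + 3 × √(4.7895×0.94013) = 4.7895 + 3 × 2.1220 = 11.1554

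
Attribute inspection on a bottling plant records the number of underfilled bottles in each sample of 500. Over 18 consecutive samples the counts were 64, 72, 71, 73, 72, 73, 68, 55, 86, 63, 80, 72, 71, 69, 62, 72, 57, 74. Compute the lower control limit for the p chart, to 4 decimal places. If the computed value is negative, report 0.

0.0929

p̄ = Σdᵢ / (k·n) = 1254 / (18 × 500) = 0.13933
LCL = p̄ − 3·√(p̄(1−p̄)/n) = 0.13933 − 3 × 0.01549 = 0.09287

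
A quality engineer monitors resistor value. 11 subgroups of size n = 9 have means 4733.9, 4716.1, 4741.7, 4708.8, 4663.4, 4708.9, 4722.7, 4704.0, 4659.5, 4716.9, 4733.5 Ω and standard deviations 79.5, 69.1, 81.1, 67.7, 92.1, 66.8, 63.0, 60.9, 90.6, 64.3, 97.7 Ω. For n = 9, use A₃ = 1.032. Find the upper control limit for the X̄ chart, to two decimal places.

4788.08

X̄̄ = (4733.9 + 4716.1 + 4741.7 + 4708.8 + 4663.4 + 4708.9 + 4722.7 + 4704.0 + 4659.5 + 4716.9 + 4733.5) / 11 = 4709.9455
s̄ = (79.5 + 69.1 + 81.1 + 67.7 + 92.1 + 66.8 + 63.0 + 60.9 + 90.6 + 64.3 + 97.7) / 11 = 75.7091
UCL = X̄̄ + A₃·s̄ = 4709.9455 + 1.032 × 75.7091 = 4788.0772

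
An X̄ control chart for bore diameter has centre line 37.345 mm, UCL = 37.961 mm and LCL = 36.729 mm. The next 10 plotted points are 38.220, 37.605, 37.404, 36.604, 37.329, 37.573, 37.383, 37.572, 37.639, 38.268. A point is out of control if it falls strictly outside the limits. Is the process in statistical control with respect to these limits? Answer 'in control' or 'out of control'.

out of control

Compare each point to [36.729, 37.961]: sample 1 = 38.220 > UCL; sample 4 = 36.604 < LCL; sample 10 = 38.268 > UCL.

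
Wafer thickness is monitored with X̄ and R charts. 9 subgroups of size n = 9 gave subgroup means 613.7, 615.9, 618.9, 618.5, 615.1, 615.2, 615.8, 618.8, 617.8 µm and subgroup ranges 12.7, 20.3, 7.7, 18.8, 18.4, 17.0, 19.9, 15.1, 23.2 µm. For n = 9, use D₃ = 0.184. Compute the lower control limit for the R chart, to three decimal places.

3.130

R̄ = (12.7 + 20.3 + 7.7 + 18.8 + 18.4 + 17.0 + 19.9 + 15.1 + 23.2) / 9 = 153.1000 / 9 = 17.0111
LCL_R = D₃·R̄ = 0.184 × 17.0111 = 3.1300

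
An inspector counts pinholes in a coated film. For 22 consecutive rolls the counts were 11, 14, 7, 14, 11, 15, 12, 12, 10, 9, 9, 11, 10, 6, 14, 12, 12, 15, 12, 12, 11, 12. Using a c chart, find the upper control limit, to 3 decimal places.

21.542

c̄ = (11 + 14 + 7 + 14 + 11 + 15 + 12 + 12 + 10 + 9 + 9 + 11 + 10 + 6 + 14 + 12 + 12 + 15 + 12 + 12 + 11 + 12) / 22 = 251 / 22 = 11.4091
UCL = c̄ + 3√c̄ = 11.4091 + 3 × √11.4091 = 11.4091 + 3 × 3.3777 = 21.5423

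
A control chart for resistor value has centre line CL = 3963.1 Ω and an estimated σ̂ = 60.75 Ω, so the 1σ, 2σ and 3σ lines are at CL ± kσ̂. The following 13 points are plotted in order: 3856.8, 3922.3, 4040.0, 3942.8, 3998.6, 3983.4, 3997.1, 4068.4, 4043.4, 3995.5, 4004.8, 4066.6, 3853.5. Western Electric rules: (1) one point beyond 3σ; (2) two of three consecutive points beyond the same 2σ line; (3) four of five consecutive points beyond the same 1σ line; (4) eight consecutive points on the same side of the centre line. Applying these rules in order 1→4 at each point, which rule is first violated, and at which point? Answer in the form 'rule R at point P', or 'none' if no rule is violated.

rule 4 at point 12

Zone of each point (C = within 1σ̂, B = 1σ̂–2σ̂, A = 2σ̂–3σ̂, * = beyond 3σ̂; sign = side of CL): 1:-B, 2:-C, 3:+B, 4:-C, 5:+C, 6:+C, 7:+C, 8:+B, 9:+B, 10:+C, 11:+C, 12:+B, 13:-B
Rule 4 (eight consecutive points on the same side of the centre line) is satisfied at point 12.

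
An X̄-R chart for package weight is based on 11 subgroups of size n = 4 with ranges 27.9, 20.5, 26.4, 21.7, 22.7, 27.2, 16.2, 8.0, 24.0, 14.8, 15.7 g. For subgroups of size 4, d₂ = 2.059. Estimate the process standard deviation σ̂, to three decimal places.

R̄ = (27.9 + 20.5 + 26.4 + 21.7 + 22.7 + 27.2 + 16.2 + 8.0 + 24.0 + 14.8 + 15.7) / 11 = 20.4636
σ̂ = R̄ / d₂ = 20.4636 / 2.059 = 9.9386

9.939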